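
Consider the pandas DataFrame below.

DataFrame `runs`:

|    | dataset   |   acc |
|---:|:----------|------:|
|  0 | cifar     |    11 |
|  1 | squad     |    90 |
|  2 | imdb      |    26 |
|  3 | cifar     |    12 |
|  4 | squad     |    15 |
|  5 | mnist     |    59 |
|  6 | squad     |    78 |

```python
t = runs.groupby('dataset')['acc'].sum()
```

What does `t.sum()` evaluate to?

group by dataset, sum of acc:
dataset
cifar     23
imdb      26
mnist     59
squad    183
Name: acc, dtype: int64

291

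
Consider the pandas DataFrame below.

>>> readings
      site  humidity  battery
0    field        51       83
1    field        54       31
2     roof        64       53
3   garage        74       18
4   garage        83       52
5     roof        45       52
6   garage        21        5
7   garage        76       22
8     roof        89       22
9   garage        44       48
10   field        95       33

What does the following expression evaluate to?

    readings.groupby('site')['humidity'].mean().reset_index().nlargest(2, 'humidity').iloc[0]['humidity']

66.6666666667

group by site, mean of humidity:
site
field     66.666667
garage    59.600000
roof      66.000000
Name: humidity, dtype: float64
reset_index():
     site   humidity
0   field  66.666667
1  garage  59.600000
2    roof  66.000000
take 2 rows with largest humidity:
    site   humidity
0  field  66.666667
2   roof  66.000000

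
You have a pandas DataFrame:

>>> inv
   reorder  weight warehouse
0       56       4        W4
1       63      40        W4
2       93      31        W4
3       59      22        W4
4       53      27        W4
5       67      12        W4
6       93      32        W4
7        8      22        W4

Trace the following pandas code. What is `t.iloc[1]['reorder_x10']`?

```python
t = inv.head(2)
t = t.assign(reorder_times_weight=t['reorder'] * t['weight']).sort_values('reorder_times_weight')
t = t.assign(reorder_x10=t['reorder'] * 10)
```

take first 2 rows:
   reorder  weight warehouse
0       56       4        W4
1       63      40        W4
add column reorder_times_weight = t['reorder'] * t['weight']:
   reorder  weight warehouse  reorder_times_weight
0       56       4        W4                   224
1       63      40        W4                  2520
sort by reorder_times_weight:
   reorder  weight warehouse  reorder_times_weight
0       56       4        W4                   224
1       63      40        W4                  2520
add column reorder_x10 = t['reorder'] * 10:
   reorder  weight warehouse  reorder_times_weight  reorder_x10
0       56       4        W4                   224          560
1       63      40        W4                  2520          630
Reading off the value at position 1, column 'reorder_x10', we get 630.

630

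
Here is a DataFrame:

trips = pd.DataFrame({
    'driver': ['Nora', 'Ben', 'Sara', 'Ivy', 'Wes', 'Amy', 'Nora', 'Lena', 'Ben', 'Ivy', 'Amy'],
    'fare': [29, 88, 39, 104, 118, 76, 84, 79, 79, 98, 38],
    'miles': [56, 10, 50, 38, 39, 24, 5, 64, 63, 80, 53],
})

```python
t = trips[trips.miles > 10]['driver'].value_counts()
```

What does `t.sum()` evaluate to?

9

filter rows where miles > 10:
   driver  fare  miles
0    Nora    29     56
2    Sara    39     50
3     Ivy   104     38
4     Wes   118     39
5     Amy    76     24
7    Lena    79     64
8     Ben    79     63
9     Ivy    98     80
10    Amy    38     53
value_counts of driver:
driver
Ivy     2
Amy     2
Nora    1
Sara    1
Wes     1
Lena    1
Ben     1
Name: count, dtype: int64
The sum of the resulting series is 9.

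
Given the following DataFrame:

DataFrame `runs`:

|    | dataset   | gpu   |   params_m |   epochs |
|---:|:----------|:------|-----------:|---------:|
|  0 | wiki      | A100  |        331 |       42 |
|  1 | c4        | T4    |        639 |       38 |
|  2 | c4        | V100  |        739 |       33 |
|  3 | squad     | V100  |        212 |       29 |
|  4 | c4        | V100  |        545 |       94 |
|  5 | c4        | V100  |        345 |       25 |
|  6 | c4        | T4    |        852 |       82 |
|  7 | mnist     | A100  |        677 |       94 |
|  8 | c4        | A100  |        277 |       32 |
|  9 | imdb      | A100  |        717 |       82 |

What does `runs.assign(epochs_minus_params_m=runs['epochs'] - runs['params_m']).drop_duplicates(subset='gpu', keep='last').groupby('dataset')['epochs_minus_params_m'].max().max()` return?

-320

add column epochs_minus_params_m = runs['epochs'] - runs['params_m']:
  dataset   gpu  params_m  epochs  epochs_minus_params_m
0    wiki  A100       331      42                   -289
1      c4    T4       639      38                   -601
2      c4  V100       739      33                   -706
3   squad  V100       212      29                   -183
4      c4  V100       545      94                   -451
5      c4  V100       345      25                   -320
6      c4    T4       852      82                   -770
7   mnist  A100       677      94                   -583
8      c4  A100       277      32                   -245
9    imdb  A100       717      82                   -635
drop duplicate gpu (keep=last):
  dataset   gpu  params_m  epochs  epochs_minus_params_m
5      c4  V100       345      25                   -320
6      c4    T4       852      82                   -770
9    imdb  A100       717      82                   -635
group by dataset, max of epochs_minus_params_m:
dataset
c4     -320
imdb   -635
Name: epochs_minus_params_m, dtype: int64
Finally, max of the resulting series = -320.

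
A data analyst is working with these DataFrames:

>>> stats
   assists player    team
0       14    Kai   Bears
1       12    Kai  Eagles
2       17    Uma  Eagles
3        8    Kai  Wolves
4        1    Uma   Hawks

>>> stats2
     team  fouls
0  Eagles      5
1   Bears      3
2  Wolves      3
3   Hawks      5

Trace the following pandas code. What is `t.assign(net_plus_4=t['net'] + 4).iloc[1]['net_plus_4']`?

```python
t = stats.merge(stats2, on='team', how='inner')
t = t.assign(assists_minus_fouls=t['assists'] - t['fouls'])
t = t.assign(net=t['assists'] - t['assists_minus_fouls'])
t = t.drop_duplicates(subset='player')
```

merge on 'team' (how='inner') → 5 rows:
   assists player    team  fouls
0       14    Kai   Bears      3
1       12    Kai  Eagles      5
2       17    Uma  Eagles      5
3        8    Kai  Wolves      3
4        1    Uma   Hawks      5
add column assists_minus_fouls = t['assists'] - t['fouls']:
   assists player    team  fouls  assists_minus_fouls
0       14    Kai   Bears      3                   11
1       12    Kai  Eagles      5                    7
2       17    Uma  Eagles      5                   12
3        8    Kai  Wolves      3                    5
4        1    Uma   Hawks      5                   -4
add column net = t['assists'] - t['assists_minus_fouls']:
   assists player    team  fouls  assists_minus_fouls  net
0       14    Kai   Bears      3                   11    3
1       12    Kai  Eagles      5                    7    5
2       17    Uma  Eagles      5                   12    5
3        8    Kai  Wolves      3                    5    3
4        1    Uma   Hawks      5                   -4    5
drop duplicate player (keep=first):
   assists player    team  fouls  assists_minus_fouls  net
0       14    Kai   Bears      3                   11    3
2       17    Uma  Eagles      5                   12    5
add column net_plus_4 = t['net'] + 4:
   assists player    team  fouls  assists_minus_fouls  net  net_plus_4
0       14    Kai   Bears      3                   11    3           7
2       17    Uma  Eagles      5                   12    5           9

9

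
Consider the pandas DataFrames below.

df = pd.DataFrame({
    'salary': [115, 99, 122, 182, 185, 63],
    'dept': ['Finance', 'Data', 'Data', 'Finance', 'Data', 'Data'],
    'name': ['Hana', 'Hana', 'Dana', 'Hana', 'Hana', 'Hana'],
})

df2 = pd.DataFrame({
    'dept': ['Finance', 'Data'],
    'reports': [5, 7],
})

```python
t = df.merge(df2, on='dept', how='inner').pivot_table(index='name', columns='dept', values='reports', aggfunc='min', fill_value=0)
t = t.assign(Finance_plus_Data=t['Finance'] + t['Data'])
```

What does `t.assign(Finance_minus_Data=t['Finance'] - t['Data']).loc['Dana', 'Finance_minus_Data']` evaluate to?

-7

merge on 'dept' (how='inner') → 6 rows:
   salary     dept  name  reports
0     115  Finance  Hana        5
1      99     Data  Hana        7
2     122     Data  Dana        7
3     182  Finance  Hana        5
4     185     Data  Hana        7
5      63     Data  Hana        7
pivot: rows=name, cols=dept, min(reports):
dept  Data  Finance
name               
Dana     7        0
Hana     7        5
add column Finance_plus_Data = t['Finance'] + t['Data']:
dept  Data  Finance  Finance_plus_Data
name                                  
Dana     7        0                  7
Hana     7        5                 12
add column Finance_minus_Data = t['Finance'] - t['Data']:
dept  Data  Finance  Finance_plus_Data  Finance_minus_Data
name                                                      
Dana     7        0                  7                  -7
Hana     7        5                 12                  -2
So loc['Dana', 'Finance_minus_Data'] = -7.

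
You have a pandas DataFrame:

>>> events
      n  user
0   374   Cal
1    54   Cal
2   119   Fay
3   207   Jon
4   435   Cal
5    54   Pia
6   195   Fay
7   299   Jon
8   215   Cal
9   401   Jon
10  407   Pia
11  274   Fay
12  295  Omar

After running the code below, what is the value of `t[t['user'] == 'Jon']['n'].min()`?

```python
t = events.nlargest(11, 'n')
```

207

take 11 rows with largest n:
      n  user
4   435   Cal
10  407   Pia
9   401   Jon
0   374   Cal
7   299   Jon
12  295  Omar
11  274   Fay
8   215   Cal
3   207   Jon
6   195   Fay
2   119   Fay
filter rows where user == 'Jon':
     n user
9  401  Jon
7  299  Jon
3  207  Jon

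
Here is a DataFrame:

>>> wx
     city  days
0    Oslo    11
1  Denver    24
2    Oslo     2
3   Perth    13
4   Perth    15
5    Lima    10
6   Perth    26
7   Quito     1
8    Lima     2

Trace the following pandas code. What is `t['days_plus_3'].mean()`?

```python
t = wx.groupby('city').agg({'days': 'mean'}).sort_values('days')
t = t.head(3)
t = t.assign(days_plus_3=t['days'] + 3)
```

group by city, mean of days:
        days
city        
Denver  24.0
Lima     6.0
Oslo     6.5
Perth   18.0
Quito    1.0
sort by days:
        days
city        
Quito    1.0
Lima     6.0
Oslo     6.5
Perth   18.0
Denver  24.0
take first 3 rows:
       days
city       
Quito   1.0
Lima    6.0
Oslo    6.5
add column days_plus_3 = t['days'] + 3:
       days  days_plus_3
city                    
Quito   1.0          4.0
Lima    6.0          9.0
Oslo    6.5          9.5
Reading off the mean of column 'days_plus_3', we get 7.5.

7.5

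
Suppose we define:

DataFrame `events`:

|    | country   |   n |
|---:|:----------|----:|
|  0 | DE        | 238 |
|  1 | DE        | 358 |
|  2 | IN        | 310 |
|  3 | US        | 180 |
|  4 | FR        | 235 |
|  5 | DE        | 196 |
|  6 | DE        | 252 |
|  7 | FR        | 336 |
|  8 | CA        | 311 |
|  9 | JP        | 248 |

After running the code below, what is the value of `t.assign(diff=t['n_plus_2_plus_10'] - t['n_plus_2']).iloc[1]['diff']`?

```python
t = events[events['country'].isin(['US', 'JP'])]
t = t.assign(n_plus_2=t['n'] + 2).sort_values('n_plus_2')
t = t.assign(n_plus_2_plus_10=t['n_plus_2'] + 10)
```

filter rows where country in ['US', 'JP']:
  country    n
3      US  180
9      JP  248
add column n_plus_2 = t['n'] + 2:
  country    n  n_plus_2
3      US  180       182
9      JP  248       250
sort by n_plus_2:
  country    n  n_plus_2
3      US  180       182
9      JP  248       250
add column n_plus_2_plus_10 = t['n_plus_2'] + 10:
  country    n  n_plus_2  n_plus_2_plus_10
3      US  180       182               192
9      JP  248       250               260
add column diff = t['n_plus_2_plus_10'] - t['n_plus_2']:
  country    n  n_plus_2  n_plus_2_plus_10  diff
3      US  180       182               192    10
9      JP  248       250               260    10
Hence 10.

10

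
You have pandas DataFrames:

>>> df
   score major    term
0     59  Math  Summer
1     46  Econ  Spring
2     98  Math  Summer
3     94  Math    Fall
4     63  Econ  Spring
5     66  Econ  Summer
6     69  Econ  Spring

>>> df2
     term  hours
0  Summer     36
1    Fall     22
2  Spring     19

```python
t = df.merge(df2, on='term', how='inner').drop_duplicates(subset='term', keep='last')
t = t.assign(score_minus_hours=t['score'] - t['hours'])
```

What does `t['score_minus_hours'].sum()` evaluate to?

152

merge on 'term' (how='inner') → 7 rows:
   score major    term  hours
0     59  Math  Summer     36
1     46  Econ  Spring     19
2     98  Math  Summer     36
3     94  Math    Fall     22
4     63  Econ  Spring     19
5     66  Econ  Summer     36
6     69  Econ  Spring     19
drop duplicate term (keep=last):
   score major    term  hours
3     94  Math    Fall     22
5     66  Econ  Summer     36
6     69  Econ  Spring     19
add column score_minus_hours = t['score'] - t['hours']:
   score major    term  hours  score_minus_hours
3     94  Math    Fall     22                 72
5     66  Econ  Summer     36                 30
6     69  Econ  Spring     19                 50
Then the sum of column 'score_minus_hours': 152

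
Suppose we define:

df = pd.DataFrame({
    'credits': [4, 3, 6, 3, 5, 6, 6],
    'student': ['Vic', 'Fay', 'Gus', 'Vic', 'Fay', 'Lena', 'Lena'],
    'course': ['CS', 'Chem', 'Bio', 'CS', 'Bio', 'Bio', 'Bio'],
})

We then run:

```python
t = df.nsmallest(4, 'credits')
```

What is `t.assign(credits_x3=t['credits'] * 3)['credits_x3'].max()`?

15

take 4 rows with smallest credits:
   credits student course
1        3     Fay   Chem
3        3     Vic     CS
0        4     Vic     CS
4        5     Fay    Bio
add column credits_x3 = t['credits'] * 3:
   credits student course  credits_x3
1        3     Fay   Chem           9
3        3     Vic     CS           9
0        4     Vic     CS          12
4        5     Fay    Bio          15
Finally, max of column 'credits_x3' = 15.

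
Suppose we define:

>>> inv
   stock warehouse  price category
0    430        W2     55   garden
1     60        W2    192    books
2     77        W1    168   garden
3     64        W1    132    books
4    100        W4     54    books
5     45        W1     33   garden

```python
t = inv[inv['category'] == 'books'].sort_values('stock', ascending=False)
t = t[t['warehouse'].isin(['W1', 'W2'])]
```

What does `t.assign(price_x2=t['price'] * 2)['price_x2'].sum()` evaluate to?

648

filter rows where category == 'books':
   stock warehouse  price category
1     60        W2    192    books
3     64        W1    132    books
4    100        W4     54    books
sort by stock descending:
   stock warehouse  price category
4    100        W4     54    books
3     64        W1    132    books
1     60        W2    192    books
filter rows where warehouse in ['W1', 'W2']:
   stock warehouse  price category
3     64        W1    132    books
1     60        W2    192    books
add column price_x2 = t['price'] * 2:
   stock warehouse  price category  price_x2
3     64        W1    132    books       264
1     60        W2    192    books       384
Reading off the sum of column 'price_x2', we get 648.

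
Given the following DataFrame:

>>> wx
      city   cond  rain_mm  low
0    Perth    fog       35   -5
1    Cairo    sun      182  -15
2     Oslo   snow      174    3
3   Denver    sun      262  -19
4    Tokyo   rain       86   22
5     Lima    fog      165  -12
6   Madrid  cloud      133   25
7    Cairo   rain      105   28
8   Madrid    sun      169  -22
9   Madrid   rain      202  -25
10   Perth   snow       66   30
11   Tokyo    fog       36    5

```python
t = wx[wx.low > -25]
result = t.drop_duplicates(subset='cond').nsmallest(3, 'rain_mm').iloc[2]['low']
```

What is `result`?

filter rows where low > -25:
      city   cond  rain_mm  low
0    Perth    fog       35   -5
1    Cairo    sun      182  -15
2     Oslo   snow      174    3
3   Denver    sun      262  -19
4    Tokyo   rain       86   22
5     Lima    fog      165  -12
6   Madrid  cloud      133   25
7    Cairo   rain      105   28
8   Madrid    sun      169  -22
10   Perth   snow       66   30
11   Tokyo    fog       36    5
drop duplicate cond (keep=first):
     city   cond  rain_mm  low
0   Perth    fog       35   -5
1   Cairo    sun      182  -15
2    Oslo   snow      174    3
4   Tokyo   rain       86   22
6  Madrid  cloud      133   25
take 3 rows with smallest rain_mm:
     city   cond  rain_mm  low
0   Perth    fog       35   -5
4   Tokyo   rain       86   22
6  Madrid  cloud      133   25
Then the value at position 2, column 'low': 25

25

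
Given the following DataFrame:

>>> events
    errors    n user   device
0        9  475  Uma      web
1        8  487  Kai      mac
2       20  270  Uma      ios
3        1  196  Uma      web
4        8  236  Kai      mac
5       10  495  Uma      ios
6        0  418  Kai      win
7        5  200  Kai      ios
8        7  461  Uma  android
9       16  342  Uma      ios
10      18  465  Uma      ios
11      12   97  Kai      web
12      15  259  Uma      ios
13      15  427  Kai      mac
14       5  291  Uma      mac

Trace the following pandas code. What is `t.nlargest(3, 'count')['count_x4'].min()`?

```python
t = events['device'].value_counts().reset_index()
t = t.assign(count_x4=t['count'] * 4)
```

value_counts of device:
device
ios        6
mac        4
web        3
win        1
android    1
Name: count, dtype: int64
reset_index():
    device  count
0      ios      6
1      mac      4
2      web      3
3      win      1
4  android      1
add column count_x4 = t['count'] * 4:
    device  count  count_x4
0      ios      6        24
1      mac      4        16
2      web      3        12
3      win      1         4
4  android      1         4
take 3 rows with largest count:
  device  count  count_x4
0    ios      6        24
1    mac      4        16
2    web      3        12
The min of column 'count_x4' is 12.

12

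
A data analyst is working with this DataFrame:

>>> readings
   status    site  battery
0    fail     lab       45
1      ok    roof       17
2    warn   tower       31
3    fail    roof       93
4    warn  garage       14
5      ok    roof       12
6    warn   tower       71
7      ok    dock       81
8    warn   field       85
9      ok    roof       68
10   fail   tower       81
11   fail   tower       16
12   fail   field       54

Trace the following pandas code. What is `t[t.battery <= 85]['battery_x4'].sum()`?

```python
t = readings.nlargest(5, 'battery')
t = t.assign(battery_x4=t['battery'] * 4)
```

take 5 rows with largest battery:
   status   site  battery
3    fail   roof       93
8    warn  field       85
7      ok   dock       81
10   fail  tower       81
6    warn  tower       71
add column battery_x4 = t['battery'] * 4:
   status   site  battery  battery_x4
3    fail   roof       93         372
8    warn  field       85         340
7      ok   dock       81         324
10   fail  tower       81         324
6    warn  tower       71         284
filter rows where battery <= 85:
   status   site  battery  battery_x4
8    warn  field       85         340
7      ok   dock       81         324
10   fail  tower       81         324
6    warn  tower       71         284
So sum() = 1272.

1272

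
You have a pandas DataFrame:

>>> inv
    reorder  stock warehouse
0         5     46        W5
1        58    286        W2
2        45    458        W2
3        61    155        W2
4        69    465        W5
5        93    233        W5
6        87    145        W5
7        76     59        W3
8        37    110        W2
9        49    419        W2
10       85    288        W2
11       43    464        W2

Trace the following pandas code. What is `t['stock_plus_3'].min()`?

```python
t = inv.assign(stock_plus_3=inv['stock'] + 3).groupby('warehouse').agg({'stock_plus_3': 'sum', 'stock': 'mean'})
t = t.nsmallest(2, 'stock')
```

add column stock_plus_3 = inv['stock'] + 3:
    reorder  stock warehouse  stock_plus_3
0         5     46        W5            49
1        58    286        W2           289
2        45    458        W2           461
3        61    155        W2           158
4        69    465        W5           468
5        93    233        W5           236
6        87    145        W5           148
7        76     59        W3            62
8        37    110        W2           113
9        49    419        W2           422
10       85    288        W2           291
11       43    464        W2           467
group by warehouse: sum(stock_plus_3), mean(stock):
           stock_plus_3       stock
warehouse                          
W2                 2201  311.428571
W3                   62   59.000000
W5                  901  222.250000
take 2 rows with smallest stock:
           stock_plus_3   stock
warehouse                      
W3                   62   59.00
W5                  901  222.25
Then the min of column 'stock_plus_3': 62

62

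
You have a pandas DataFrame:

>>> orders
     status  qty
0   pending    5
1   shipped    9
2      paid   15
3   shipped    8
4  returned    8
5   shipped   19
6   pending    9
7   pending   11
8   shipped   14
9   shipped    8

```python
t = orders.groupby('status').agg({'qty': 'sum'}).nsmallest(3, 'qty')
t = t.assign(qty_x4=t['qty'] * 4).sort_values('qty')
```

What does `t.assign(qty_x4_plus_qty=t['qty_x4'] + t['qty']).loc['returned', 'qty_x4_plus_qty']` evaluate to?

40

group by status, sum of qty:
          qty
status       
paid       15
pending    25
returned    8
shipped    58
take 3 rows with smallest qty:
          qty
status       
returned    8
paid       15
pending    25
add column qty_x4 = t['qty'] * 4:
          qty  qty_x4
status               
returned    8      32
paid       15      60
pending    25     100
sort by qty:
          qty  qty_x4
status               
returned    8      32
paid       15      60
pending    25     100
add column qty_x4_plus_qty = t['qty_x4'] + t['qty']:
          qty  qty_x4  qty_x4_plus_qty
status                                
returned    8      32               40
paid       15      60               75
pending    25     100              125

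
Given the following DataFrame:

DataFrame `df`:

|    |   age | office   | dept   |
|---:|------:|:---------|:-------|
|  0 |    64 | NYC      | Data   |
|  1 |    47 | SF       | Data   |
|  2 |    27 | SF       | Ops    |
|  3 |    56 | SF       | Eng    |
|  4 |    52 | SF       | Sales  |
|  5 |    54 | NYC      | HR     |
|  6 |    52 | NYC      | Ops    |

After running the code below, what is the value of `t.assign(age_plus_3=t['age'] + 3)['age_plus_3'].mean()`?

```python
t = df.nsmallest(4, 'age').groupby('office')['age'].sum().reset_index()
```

take 4 rows with smallest age:
   age office   dept
2   27     SF    Ops
1   47     SF   Data
4   52     SF  Sales
6   52    NYC    Ops
group by office, sum of age:
office
NYC     52
SF     126
Name: age, dtype: int64
reset_index():
  office  age
0    NYC   52
1     SF  126
add column age_plus_3 = t['age'] + 3:
  office  age  age_plus_3
0    NYC   52          55
1     SF  126         129
Then the mean of column 'age_plus_3': 92.0

92.0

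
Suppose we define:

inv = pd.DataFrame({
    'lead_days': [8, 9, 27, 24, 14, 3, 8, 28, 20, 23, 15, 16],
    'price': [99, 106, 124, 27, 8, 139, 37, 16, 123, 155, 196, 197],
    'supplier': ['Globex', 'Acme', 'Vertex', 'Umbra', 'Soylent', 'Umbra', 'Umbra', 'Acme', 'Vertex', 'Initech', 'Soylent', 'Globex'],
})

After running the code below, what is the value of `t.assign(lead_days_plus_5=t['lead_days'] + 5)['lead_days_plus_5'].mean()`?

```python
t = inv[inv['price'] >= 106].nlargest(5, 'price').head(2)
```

20.5

filter rows where price >= 106:
    lead_days  price supplier
1           9    106     Acme
2          27    124   Vertex
5           3    139    Umbra
8          20    123   Vertex
9          23    155  Initech
10         15    196  Soylent
11         16    197   Globex
take 5 rows with largest price:
    lead_days  price supplier
11         16    197   Globex
10         15    196  Soylent
9          23    155  Initech
5           3    139    Umbra
2          27    124   Vertex
take first 2 rows:
    lead_days  price supplier
11         16    197   Globex
10         15    196  Soylent
add column lead_days_plus_5 = t['lead_days'] + 5:
    lead_days  price supplier  lead_days_plus_5
11         16    197   Globex                21
10         15    196  Soylent                20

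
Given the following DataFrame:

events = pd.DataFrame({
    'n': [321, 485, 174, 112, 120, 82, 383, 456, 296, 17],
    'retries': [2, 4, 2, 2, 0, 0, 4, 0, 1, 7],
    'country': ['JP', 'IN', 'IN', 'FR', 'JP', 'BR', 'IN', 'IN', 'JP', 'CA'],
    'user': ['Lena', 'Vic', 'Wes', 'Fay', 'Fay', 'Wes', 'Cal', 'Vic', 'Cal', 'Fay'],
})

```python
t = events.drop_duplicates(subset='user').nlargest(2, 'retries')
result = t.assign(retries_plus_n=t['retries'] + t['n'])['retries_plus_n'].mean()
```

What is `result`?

438.0

drop duplicate user (keep=first):
     n  retries country  user
0  321        2      JP  Lena
1  485        4      IN   Vic
2  174        2      IN   Wes
3  112        2      FR   Fay
6  383        4      IN   Cal
take 2 rows with largest retries:
     n  retries country user
1  485        4      IN  Vic
6  383        4      IN  Cal
add column retries_plus_n = t['retries'] + t['n']:
     n  retries country user  retries_plus_n
1  485        4      IN  Vic             489
6  383        4      IN  Cal             387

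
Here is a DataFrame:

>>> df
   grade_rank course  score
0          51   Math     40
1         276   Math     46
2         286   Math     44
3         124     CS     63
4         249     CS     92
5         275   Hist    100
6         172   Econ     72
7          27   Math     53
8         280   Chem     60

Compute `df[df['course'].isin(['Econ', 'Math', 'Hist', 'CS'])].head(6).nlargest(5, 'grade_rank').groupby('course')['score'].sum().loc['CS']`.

filter rows where course in ['Econ', 'Math', 'Hist', 'CS']:
   grade_rank course  score
0          51   Math     40
1         276   Math     46
2         286   Math     44
3         124     CS     63
4         249     CS     92
5         275   Hist    100
6         172   Econ     72
7          27   Math     53
take first 6 rows:
   grade_rank course  score
0          51   Math     40
1         276   Math     46
2         286   Math     44
3         124     CS     63
4         249     CS     92
5         275   Hist    100
take 5 rows with largest grade_rank:
   grade_rank course  score
2         286   Math     44
1         276   Math     46
5         275   Hist    100
4         249     CS     92
3         124     CS     63
group by course, sum of score:
course
CS      155
Hist    100
Math     90
Name: score, dtype: int64
So loc['CS'] = 155.

155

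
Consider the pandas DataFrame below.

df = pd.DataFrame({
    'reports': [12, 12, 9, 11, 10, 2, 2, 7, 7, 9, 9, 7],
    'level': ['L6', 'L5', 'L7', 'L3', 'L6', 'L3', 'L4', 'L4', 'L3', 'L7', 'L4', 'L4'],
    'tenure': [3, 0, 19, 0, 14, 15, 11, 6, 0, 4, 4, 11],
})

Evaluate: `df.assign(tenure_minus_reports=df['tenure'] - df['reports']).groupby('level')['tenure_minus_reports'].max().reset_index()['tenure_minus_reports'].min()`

add column tenure_minus_reports = df['tenure'] - df['reports']:
    reports level  tenure  tenure_minus_reports
0        12    L6       3                    -9
1        12    L5       0                   -12
2         9    L7      19                    10
3        11    L3       0                   -11
4        10    L6      14                     4
5         2    L3      15                    13
6         2    L4      11                     9
7         7    L4       6                    -1
8         7    L3       0                    -7
9         9    L7       4                    -5
10        9    L4       4                    -5
11        7    L4      11                     4
group by level, max of tenure_minus_reports:
level
L3    13
L4     9
L5   -12
L6     4
L7    10
Name: tenure_minus_reports, dtype: int64
reset_index():
  level  tenure_minus_reports
0    L3                    13
1    L4                     9
2    L5                   -12
3    L6                     4
4    L7                    10

-12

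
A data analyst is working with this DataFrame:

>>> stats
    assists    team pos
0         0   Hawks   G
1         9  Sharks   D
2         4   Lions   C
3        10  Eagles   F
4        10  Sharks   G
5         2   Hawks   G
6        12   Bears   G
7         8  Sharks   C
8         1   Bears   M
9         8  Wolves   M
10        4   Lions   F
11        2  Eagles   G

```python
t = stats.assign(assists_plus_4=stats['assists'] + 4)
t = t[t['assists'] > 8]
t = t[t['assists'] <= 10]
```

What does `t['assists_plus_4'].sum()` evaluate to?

41

add column assists_plus_4 = stats['assists'] + 4:
    assists    team pos  assists_plus_4
0         0   Hawks   G               4
1         9  Sharks   D              13
2         4   Lions   C               8
3        10  Eagles   F              14
4        10  Sharks   G              14
5         2   Hawks   G               6
6        12   Bears   G              16
7         8  Sharks   C              12
8         1   Bears   M               5
9         8  Wolves   M              12
10        4   Lions   F               8
11        2  Eagles   G               6
filter rows where assists > 8:
   assists    team pos  assists_plus_4
1        9  Sharks   D              13
3       10  Eagles   F              14
4       10  Sharks   G              14
6       12   Bears   G              16
filter rows where assists <= 10:
   assists    team pos  assists_plus_4
1        9  Sharks   D              13
3       10  Eagles   F              14
4       10  Sharks   G              14
So sum() = 41.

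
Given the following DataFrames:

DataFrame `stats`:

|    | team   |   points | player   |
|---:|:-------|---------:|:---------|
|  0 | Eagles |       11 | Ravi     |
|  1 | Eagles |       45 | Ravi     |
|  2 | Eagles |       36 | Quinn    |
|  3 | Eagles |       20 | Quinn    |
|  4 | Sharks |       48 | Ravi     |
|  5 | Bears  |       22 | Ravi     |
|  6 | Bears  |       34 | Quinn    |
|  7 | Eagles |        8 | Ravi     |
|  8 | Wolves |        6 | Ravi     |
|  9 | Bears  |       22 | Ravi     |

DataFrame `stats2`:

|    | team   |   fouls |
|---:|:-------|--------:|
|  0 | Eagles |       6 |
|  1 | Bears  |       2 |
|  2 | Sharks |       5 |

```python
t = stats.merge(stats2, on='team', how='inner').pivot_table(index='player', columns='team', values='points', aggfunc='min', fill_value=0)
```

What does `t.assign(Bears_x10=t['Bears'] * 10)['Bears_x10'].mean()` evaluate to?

280.0

merge on 'team' (how='inner') → 9 rows:
     team  points player  fouls
0  Eagles      11   Ravi      6
1  Eagles      45   Ravi      6
2  Eagles      36  Quinn      6
3  Eagles      20  Quinn      6
4  Sharks      48   Ravi      5
5   Bears      22   Ravi      2
6   Bears      34  Quinn      2
7  Eagles       8   Ravi      6
8   Bears      22   Ravi      2
pivot: rows=player, cols=team, min(points):
team    Bears  Eagles  Sharks
player                       
Quinn      34      20       0
Ravi       22       8      48
add column Bears_x10 = t['Bears'] * 10:
team    Bears  Eagles  Sharks  Bears_x10
player                                  
Quinn      34      20       0        340
Ravi       22       8      48        220
Hence 280.0.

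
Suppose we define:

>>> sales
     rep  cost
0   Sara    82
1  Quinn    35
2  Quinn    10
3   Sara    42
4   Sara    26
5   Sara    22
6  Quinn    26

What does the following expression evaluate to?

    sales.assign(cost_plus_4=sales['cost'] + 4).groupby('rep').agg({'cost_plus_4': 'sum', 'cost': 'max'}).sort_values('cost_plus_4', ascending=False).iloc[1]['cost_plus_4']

add column cost_plus_4 = sales['cost'] + 4:
     rep  cost  cost_plus_4
0   Sara    82           86
1  Quinn    35           39
2  Quinn    10           14
3   Sara    42           46
4   Sara    26           30
5   Sara    22           26
6  Quinn    26           30
group by rep: sum(cost_plus_4), max(cost):
       cost_plus_4  cost
rep                     
Quinn           83    35
Sara           188    82
sort by cost_plus_4 descending:
       cost_plus_4  cost
rep                     
Sara           188    82
Quinn           83    35
Finally, value at position 1, column 'cost_plus_4' = 83.

83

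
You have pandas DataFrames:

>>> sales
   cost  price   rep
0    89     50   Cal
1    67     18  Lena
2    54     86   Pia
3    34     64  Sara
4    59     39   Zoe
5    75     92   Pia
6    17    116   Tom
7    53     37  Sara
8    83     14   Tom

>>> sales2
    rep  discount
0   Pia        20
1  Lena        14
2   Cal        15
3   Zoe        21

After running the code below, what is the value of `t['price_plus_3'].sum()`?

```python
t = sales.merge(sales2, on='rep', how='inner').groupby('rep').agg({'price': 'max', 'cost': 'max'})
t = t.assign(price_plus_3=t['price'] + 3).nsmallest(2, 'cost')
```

63

merge on 'rep' (how='inner') → 5 rows:
   cost  price   rep  discount
0    89     50   Cal        15
1    67     18  Lena        14
2    54     86   Pia        20
3    59     39   Zoe        21
4    75     92   Pia        20
group by rep: max(price), max(cost):
      price  cost
rep              
Cal      50    89
Lena     18    67
Pia      92    75
Zoe      39    59
add column price_plus_3 = t['price'] + 3:
      price  cost  price_plus_3
rep                            
Cal      50    89            53
Lena     18    67            21
Pia      92    75            95
Zoe      39    59            42
take 2 rows with smallest cost:
      price  cost  price_plus_3
rep                            
Zoe      39    59            42
Lena     18    67            21
sum of column 'price_plus_3' → 63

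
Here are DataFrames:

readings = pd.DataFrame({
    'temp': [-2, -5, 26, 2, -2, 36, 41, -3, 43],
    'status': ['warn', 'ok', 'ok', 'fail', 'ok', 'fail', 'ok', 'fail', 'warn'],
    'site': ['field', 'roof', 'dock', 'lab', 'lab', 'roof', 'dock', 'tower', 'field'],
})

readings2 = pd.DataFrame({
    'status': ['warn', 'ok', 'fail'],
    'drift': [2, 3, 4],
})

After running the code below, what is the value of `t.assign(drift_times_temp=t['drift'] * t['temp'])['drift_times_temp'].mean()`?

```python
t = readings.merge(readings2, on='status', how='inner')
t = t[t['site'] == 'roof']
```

64.5

merge on 'status' (how='inner') → 9 rows:
   temp status   site  drift
0    -2   warn  field      2
1    -5     ok   roof      3
2    26     ok   dock      3
3     2   fail    lab      4
4    -2     ok    lab      3
5    36   fail   roof      4
6    41     ok   dock      3
7    -3   fail  tower      4
8    43   warn  field      2
filter rows where site == 'roof':
   temp status  site  drift
1    -5     ok  roof      3
5    36   fail  roof      4
add column drift_times_temp = t['drift'] * t['temp']:
   temp status  site  drift  drift_times_temp
1    -5     ok  roof      3               -15
5    36   fail  roof      4               144
Taking the mean of column 'drift_times_temp' gives 64.5.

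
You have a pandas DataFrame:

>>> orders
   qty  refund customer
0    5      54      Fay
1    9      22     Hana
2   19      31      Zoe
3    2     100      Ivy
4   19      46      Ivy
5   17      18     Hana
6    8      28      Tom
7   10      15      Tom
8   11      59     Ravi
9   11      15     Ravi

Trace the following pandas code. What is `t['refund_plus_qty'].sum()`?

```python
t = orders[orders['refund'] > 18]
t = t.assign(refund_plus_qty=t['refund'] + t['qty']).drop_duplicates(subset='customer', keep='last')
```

filter rows where refund > 18:
   qty  refund customer
0    5      54      Fay
1    9      22     Hana
2   19      31      Zoe
3    2     100      Ivy
4   19      46      Ivy
6    8      28      Tom
8   11      59     Ravi
add column refund_plus_qty = t['refund'] + t['qty']:
   qty  refund customer  refund_plus_qty
0    5      54      Fay               59
1    9      22     Hana               31
2   19      31      Zoe               50
3    2     100      Ivy              102
4   19      46      Ivy               65
6    8      28      Tom               36
8   11      59     Ravi               70
drop duplicate customer (keep=last):
   qty  refund customer  refund_plus_qty
0    5      54      Fay               59
1    9      22     Hana               31
2   19      31      Zoe               50
4   19      46      Ivy               65
6    8      28      Tom               36
8   11      59     Ravi               70
Reading off the sum of column 'refund_plus_qty', we get 311.

311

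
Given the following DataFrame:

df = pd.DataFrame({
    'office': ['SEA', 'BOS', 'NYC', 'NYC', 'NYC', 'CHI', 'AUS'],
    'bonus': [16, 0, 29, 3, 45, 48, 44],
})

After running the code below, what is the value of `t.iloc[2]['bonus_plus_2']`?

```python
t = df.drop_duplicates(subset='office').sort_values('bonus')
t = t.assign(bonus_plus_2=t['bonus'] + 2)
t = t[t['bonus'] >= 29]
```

50

drop duplicate office (keep=first):
  office  bonus
0    SEA     16
1    BOS      0
2    NYC     29
5    CHI     48
6    AUS     44
sort by bonus:
  office  bonus
1    BOS      0
0    SEA     16
2    NYC     29
6    AUS     44
5    CHI     48
add column bonus_plus_2 = t['bonus'] + 2:
  office  bonus  bonus_plus_2
1    BOS      0             2
0    SEA     16            18
2    NYC     29            31
6    AUS     44            46
5    CHI     48            50
filter rows where bonus >= 29:
  office  bonus  bonus_plus_2
2    NYC     29            31
6    AUS     44            46
5    CHI     48            50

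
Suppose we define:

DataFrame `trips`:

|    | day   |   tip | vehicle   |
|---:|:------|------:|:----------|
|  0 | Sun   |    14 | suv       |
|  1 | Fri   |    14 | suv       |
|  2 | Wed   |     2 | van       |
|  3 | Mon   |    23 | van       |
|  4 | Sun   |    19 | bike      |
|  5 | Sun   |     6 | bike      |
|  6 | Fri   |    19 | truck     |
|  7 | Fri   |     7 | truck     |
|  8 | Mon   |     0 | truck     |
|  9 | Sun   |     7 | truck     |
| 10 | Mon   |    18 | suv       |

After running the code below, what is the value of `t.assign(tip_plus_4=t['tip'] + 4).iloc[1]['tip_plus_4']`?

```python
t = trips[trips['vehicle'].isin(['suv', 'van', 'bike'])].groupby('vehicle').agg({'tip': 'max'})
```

filter rows where vehicle in ['suv', 'van', 'bike']:
    day  tip vehicle
0   Sun   14     suv
1   Fri   14     suv
2   Wed    2     van
3   Mon   23     van
4   Sun   19    bike
5   Sun    6    bike
10  Mon   18     suv
group by vehicle, max of tip:
         tip
vehicle     
bike      19
suv       18
van       23
add column tip_plus_4 = t['tip'] + 4:
         tip  tip_plus_4
vehicle                 
bike      19          23
suv       18          22
van       23          27
Taking the value at position 1, column 'tip_plus_4' gives 22.

22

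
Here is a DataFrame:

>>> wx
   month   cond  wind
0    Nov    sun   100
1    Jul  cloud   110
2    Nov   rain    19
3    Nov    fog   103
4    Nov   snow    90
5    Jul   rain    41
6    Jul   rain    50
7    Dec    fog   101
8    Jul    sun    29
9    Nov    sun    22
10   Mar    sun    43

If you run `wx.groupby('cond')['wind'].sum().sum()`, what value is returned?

708

group by cond, sum of wind:
cond
cloud    110
fog      204
rain     110
snow      90
sun      194
Name: wind, dtype: int64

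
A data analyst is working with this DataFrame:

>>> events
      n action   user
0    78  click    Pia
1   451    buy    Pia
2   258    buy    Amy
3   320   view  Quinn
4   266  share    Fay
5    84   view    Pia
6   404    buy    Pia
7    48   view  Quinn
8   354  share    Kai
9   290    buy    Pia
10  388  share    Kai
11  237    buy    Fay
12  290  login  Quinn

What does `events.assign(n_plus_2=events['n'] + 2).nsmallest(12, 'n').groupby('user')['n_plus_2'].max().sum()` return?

add column n_plus_2 = events['n'] + 2:
      n action   user  n_plus_2
0    78  click    Pia        80
1   451    buy    Pia       453
2   258    buy    Amy       260
3   320   view  Quinn       322
4   266  share    Fay       268
5    84   view    Pia        86
6   404    buy    Pia       406
7    48   view  Quinn        50
8   354  share    Kai       356
9   290    buy    Pia       292
10  388  share    Kai       390
11  237    buy    Fay       239
12  290  login  Quinn       292
take 12 rows with smallest n:
      n action   user  n_plus_2
7    48   view  Quinn        50
0    78  click    Pia        80
5    84   view    Pia        86
11  237    buy    Fay       239
2   258    buy    Amy       260
4   266  share    Fay       268
9   290    buy    Pia       292
12  290  login  Quinn       292
3   320   view  Quinn       322
8   354  share    Kai       356
10  388  share    Kai       390
6   404    buy    Pia       406
group by user, max of n_plus_2:
user
Amy      260
Fay      268
Kai      390
Pia      406
Quinn    322
Name: n_plus_2, dtype: int64
Taking the sum of the resulting series gives 1646.

1646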